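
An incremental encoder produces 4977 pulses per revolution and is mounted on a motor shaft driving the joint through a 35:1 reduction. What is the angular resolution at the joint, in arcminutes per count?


counts per rev = 4977
effective counts at joint = 4977 * 35 = 174195
resolution = 360*60 / 174195
= 0.124 arcmin/count


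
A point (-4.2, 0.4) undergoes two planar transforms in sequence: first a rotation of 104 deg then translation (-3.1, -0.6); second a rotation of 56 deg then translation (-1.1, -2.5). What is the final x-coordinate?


After transform 1:
x1 = cos(104)*-4.2 - sin(104)*0.4 + -3.1 = -2.472
y1 = sin(104)*-4.2 + cos(104)*0.4 + -0.6 = -4.772
After transform 2:
x2 = cos(56)*-2.472 - sin(56)*-4.772 + -1.1
= 1.4738


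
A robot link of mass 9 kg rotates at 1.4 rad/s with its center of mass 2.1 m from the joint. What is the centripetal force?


F = m * omega^2 * r
= 9 * 1.4^2 * 2.1
= 9 * 1.96 * 2.1
= 37.044 N


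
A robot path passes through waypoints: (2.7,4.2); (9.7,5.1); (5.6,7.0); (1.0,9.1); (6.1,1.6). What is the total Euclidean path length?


Segment lengths:
  seg1 = sqrt((7.0)^2 + (0.9)^2) = 7.0576
  seg2 = sqrt((-4.1)^2 + (1.9)^2) = 4.5188
  seg3 = sqrt((-4.6)^2 + (2.1)^2) = 5.0567
  seg4 = sqrt((5.1)^2 + (-7.5)^2) = 9.0697
Total = 25.7029


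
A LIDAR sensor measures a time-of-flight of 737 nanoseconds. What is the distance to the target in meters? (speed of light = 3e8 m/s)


tof = 737 ns = 7.37e-07 s
dist = c * tof / 2
= 3e8 * 7.37e-07 / 2
= 110.55 m


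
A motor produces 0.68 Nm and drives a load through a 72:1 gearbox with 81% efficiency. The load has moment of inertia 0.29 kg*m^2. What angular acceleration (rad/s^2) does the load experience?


tau_out = tau_motor * N * eta
= 0.68 * 72 * 0.81 = 39.6576 Nm
alpha = tau_out / I = 39.6576 / 0.29
= 136.7503 rad/s^2


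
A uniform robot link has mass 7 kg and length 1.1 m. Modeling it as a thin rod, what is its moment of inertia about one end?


I = (1/3) * m * L^2
= (1/3) * 7 * 1.1^2
= 0.333333 * 7 * 1.21
= 2.8233 kg*m^2


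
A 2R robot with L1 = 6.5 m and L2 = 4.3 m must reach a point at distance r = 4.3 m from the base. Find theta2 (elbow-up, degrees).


cos(theta2) = (r^2 - L1^2 - L2^2) / (2*L1*L2)
cos(theta2) = (18.49 - 42.25 - 18.49) / 55.9
cos(theta2) = -0.755814
theta2 = 139.0965 degrees


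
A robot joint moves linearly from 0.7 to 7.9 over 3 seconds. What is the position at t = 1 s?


s = t/T = 1/3 = 0.3333
p(t) = p0 + (pf-p0)*s
= 0.7 + (7.9 - 0.7) * 0.3333
= 3.1


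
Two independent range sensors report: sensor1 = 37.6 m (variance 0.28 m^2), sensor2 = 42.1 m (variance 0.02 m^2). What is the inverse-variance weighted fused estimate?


w1 = (1/var1) / (1/var1 + 1/var2)
   = 3.5714 / (3.5714 + 50.0) = 0.0667
w2 = 1 - w1 = 0.9333
fused = w1*s1 + w2*s2 = 2.5067 + 39.2933
= 41.8 m


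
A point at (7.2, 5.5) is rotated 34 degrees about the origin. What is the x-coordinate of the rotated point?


x' = x*cos(theta) - y*sin(theta)
cos(34 deg) = 0.829, sin(34 deg) = 0.5592
x' = 7.2 * 0.829 - 5.5 * 0.5592
= 5.9691 - 3.0756
= 2.8935


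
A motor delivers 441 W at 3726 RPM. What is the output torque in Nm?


omega = 3726 * 2*pi/60 = 390.1858 rad/s
tau = P / omega = 441 / 390.1858
= 1.1302 Nm


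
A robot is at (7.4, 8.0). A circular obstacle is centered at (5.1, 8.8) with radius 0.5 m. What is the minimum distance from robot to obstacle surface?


center_dist = sqrt((7.4-5.1)^2 + (8.0-8.8)^2)
= sqrt(5.29 + 0.64)
= 2.4352
min_dist = center_dist - radius = 2.4352 - 0.5 = 1.9352 m


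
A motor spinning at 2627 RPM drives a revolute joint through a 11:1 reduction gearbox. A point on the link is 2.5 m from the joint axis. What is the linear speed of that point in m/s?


omega_motor = 2627 * 2*pi/60 = 275.0988 rad/s
omega_joint = omega_motor / 11 = 25.009 rad/s
v = omega_joint * r = 25.009 * 2.5
= 62.5225 m/s


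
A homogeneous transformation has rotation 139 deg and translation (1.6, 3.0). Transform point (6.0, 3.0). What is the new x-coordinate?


x' = cos(theta)*px - sin(theta)*py + tx
= -0.7547*6.0 - 0.6561*3.0 + 1.6
= -4.8964


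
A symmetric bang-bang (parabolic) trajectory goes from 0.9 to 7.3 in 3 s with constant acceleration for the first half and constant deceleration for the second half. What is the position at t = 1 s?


Symmetric rest-to-rest: each phase covers (pf-p0)/2 in time T/2. 0.5*a*(T/2)^2 = (pf-p0)/2 => a = 4*(pf-p0)/T^2
a = 4*(7.3-0.9)/3^2 = 2.8444
t = 1 is in the acceleration phase (t <= T/2).
p = p0 + 0.5*a*t^2 = 0.9 + 0.5*2.8444*1^2
= 2.3222


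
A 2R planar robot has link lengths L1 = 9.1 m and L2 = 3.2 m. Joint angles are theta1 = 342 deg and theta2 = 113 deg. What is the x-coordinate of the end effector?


Convert angles to radians: theta1 = 5.969, theta2 = 1.9722
x = L1*cos(theta1) + L2*cos(theta1+theta2)
x = 8.6546 + -0.2789
x = 8.3757


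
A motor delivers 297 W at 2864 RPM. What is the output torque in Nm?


omega = 2864 * 2*pi/60 = 299.9174 rad/s
tau = P / omega = 297 / 299.9174
= 0.9903 Nm


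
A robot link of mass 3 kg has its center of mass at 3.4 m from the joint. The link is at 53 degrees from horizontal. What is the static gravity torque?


tau = m*g*L*cos(angle)
= 3 * 9.81 * 3.4 * cos(53 deg)
= 3 * 9.81 * 3.4 * 0.6018
= 60.2188 Nm


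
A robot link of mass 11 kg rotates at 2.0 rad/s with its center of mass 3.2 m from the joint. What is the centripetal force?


F = m * omega^2 * r
= 11 * 2.0^2 * 3.2
= 11 * 4.0 * 3.2
= 140.8 N


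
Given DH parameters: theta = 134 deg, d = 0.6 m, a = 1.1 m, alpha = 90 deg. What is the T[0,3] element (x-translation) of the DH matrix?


T[0,3] = a * cos(theta)
= 1.1 * cos(134 deg)
= 1.1 * -0.6947
= -0.7641


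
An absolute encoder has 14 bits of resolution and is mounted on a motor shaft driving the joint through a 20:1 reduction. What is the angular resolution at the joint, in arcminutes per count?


counts = 2^14 = 16384
effective counts at joint = 16384 * 20 = 327680
resolution = 360*60 / 327680
= 0.0659 arcmin/count


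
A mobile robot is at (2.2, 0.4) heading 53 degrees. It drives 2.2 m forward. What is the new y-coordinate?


y_new = y0 + d*sin(theta)
= 0.4 + 2.2*sin(53)
= 0.4 + 1.757
= 2.157


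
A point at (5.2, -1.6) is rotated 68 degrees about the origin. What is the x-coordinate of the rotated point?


x' = x*cos(theta) - y*sin(theta)
cos(68 deg) = 0.3746, sin(68 deg) = 0.9272
x' = 5.2 * 0.3746 - -1.6 * 0.9272
= 1.948 - -1.4835
= 3.4314


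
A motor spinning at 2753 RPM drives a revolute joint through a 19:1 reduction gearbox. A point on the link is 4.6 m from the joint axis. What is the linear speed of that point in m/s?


omega_motor = 2753 * 2*pi/60 = 288.2935 rad/s
omega_joint = omega_motor / 19 = 15.1733 rad/s
v = omega_joint * r = 15.1733 * 4.6
= 69.7974 m/s


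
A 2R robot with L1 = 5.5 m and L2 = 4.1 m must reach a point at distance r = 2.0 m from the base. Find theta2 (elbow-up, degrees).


cos(theta2) = (r^2 - L1^2 - L2^2) / (2*L1*L2)
cos(theta2) = (4.0 - 30.25 - 16.81) / 45.1
cos(theta2) = -0.954767
theta2 = 162.7012 degrees


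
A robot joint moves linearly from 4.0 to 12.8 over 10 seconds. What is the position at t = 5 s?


s = t/T = 5/10 = 0.5
p(t) = p0 + (pf-p0)*s
= 4.0 + (12.8 - 4.0) * 0.5
= 8.4


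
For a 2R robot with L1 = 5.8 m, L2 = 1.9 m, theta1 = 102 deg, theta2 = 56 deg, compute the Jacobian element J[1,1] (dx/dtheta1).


J[1,1] = -L1*sin(t1) - L2*sin(t1+t2)
= -5.8*sin(102) - 1.9*sin(158)
= -6.385


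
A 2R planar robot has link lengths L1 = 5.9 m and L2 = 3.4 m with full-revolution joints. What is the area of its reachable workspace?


r_max = L1 + L2 = 9.3 m
r_min = |L1 - L2| = 2.5 m
Area = pi*(r_max^2 - r_min^2)
= pi*(86.49 - 6.25)
= pi * 80.24
= 252.0814 m^2


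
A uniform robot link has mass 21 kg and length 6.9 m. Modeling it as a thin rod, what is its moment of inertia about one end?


I = (1/3) * m * L^2
= (1/3) * 21 * 6.9^2
= 0.333333 * 21 * 47.61
= 333.27 kg*m^2


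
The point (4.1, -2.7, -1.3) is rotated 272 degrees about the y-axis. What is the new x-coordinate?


Rotation about y-axis: x' = x*cos(theta) + z*sin(theta)
= 4.1 * 0.0349 + -1.3 * -0.9994
= 1.4423


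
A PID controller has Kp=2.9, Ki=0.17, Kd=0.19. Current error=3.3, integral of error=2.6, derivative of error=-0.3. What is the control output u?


u = Kp*e + Ki*int(e) + Kd*de/dt
= 2.9*3.3 + 0.17*2.6 + 0.19*(-0.3)
= 9.57 + 0.442 + -0.057
= 9.955


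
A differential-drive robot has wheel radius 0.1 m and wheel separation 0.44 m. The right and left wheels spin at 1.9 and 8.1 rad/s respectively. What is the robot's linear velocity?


vR = r*wR = 0.1*1.9 = 0.19 m/s
vL = r*wL = 0.1*8.1 = 0.81 m/s
v = (vR+vL)/2 = 0.5 m/s
omega = (vR-vL)/L = -1.4091 rad/s
linear velocity = 0.5 m/s


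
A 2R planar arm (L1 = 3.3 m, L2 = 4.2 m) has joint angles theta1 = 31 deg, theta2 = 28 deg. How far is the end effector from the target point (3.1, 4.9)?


End effector via forward kinematics:
x = L1*cos(t1) + L2*cos(t1+t2) = 4.9918
y = L1*sin(t1) + L2*sin(t1+t2) = 5.2997
Distance to target:
d = sqrt((3.1 - 4.9918)^2 + (4.9 - 5.2997)^2)
= sqrt(3.579 + 0.1598)
= 1.9336 m


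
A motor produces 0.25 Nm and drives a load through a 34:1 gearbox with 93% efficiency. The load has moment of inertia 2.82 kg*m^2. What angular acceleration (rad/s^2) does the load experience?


tau_out = tau_motor * N * eta
= 0.25 * 34 * 0.93 = 7.905 Nm
alpha = tau_out / I = 7.905 / 2.82
= 2.8032 rad/s^2


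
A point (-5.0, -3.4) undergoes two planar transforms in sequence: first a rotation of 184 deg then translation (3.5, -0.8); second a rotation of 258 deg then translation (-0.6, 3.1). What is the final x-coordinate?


After transform 1:
x1 = cos(184)*-5.0 - sin(184)*-3.4 + 3.5 = 8.2506
y1 = sin(184)*-5.0 + cos(184)*-3.4 + -0.8 = 2.9405
After transform 2:
x2 = cos(258)*8.2506 - sin(258)*2.9405 + -0.6
= 0.5608


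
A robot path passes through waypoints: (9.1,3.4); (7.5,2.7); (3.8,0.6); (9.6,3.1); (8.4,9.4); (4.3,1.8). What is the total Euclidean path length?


Segment lengths:
  seg1 = sqrt((-1.6)^2 + (-0.7)^2) = 1.7464
  seg2 = sqrt((-3.7)^2 + (-2.1)^2) = 4.2544
  seg3 = sqrt((5.8)^2 + (2.5)^2) = 6.3159
  seg4 = sqrt((-1.2)^2 + (6.3)^2) = 6.4133
  seg5 = sqrt((-4.1)^2 + (-7.6)^2) = 8.6354
Total = 27.3653


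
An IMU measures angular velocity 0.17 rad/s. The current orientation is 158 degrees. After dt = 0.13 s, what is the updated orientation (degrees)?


delta_theta = w * dt = 0.17 * 0.13 = 0.0221 rad
= 1.2662 deg
theta_new = 158 + 1.2662 = 159.2662 deg


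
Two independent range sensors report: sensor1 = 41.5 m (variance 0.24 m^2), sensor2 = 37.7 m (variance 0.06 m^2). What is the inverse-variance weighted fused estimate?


w1 = (1/var1) / (1/var1 + 1/var2)
   = 4.1667 / (4.1667 + 16.6667) = 0.2
w2 = 1 - w1 = 0.8
fused = w1*s1 + w2*s2 = 8.3 + 30.16
= 38.46 m


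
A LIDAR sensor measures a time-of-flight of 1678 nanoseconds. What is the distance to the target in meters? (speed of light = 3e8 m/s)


tof = 1678 ns = 1.678e-06 s
dist = c * tof / 2
= 3e8 * 1.678e-06 / 2
= 251.7 m


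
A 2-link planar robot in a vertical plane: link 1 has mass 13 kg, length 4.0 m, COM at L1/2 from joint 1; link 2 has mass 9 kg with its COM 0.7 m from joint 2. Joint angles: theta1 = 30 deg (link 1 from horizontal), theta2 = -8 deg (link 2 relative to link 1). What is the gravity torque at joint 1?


Horizontal distance from joint 1 to link-1 COM:
  x_c1 = (L1/2)*cos(t1) = 2.0 * 0.866 = 1.7321 m
Horizontal distance from joint 1 to link-2 COM:
  x_c2 = L1*cos(t1) + Lc2*cos(t1+t2)
       = 4.0*0.866 + 0.7*0.9272 = 4.1131 m
tau1 = m1*g*x_c1 + m2*g*x_c2
     = 13*9.81*1.7321 + 9*9.81*4.1131
     = 220.8884 + 363.1483
     = 584.0367 Nm


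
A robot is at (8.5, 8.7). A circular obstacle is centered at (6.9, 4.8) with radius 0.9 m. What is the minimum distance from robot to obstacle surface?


center_dist = sqrt((8.5-6.9)^2 + (8.7-4.8)^2)
= sqrt(2.56 + 15.21)
= 4.2154
min_dist = center_dist - radius = 4.2154 - 0.9 = 3.3154 m


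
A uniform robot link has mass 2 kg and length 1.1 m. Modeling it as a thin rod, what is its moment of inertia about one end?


I = (1/3) * m * L^2
= (1/3) * 2 * 1.1^2
= 0.333333 * 2 * 1.21
= 0.8067 kg*m^2


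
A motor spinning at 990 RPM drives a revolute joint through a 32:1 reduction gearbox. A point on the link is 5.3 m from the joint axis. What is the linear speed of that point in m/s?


omega_motor = 990 * 2*pi/60 = 103.6726 rad/s
omega_joint = omega_motor / 32 = 3.2398 rad/s
v = omega_joint * r = 3.2398 * 5.3
= 17.1708 m/s


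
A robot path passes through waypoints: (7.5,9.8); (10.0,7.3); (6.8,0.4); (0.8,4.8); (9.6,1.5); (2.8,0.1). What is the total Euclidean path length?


Segment lengths:
  seg1 = sqrt((2.5)^2 + (-2.5)^2) = 3.5355
  seg2 = sqrt((-3.2)^2 + (-6.9)^2) = 7.6059
  seg3 = sqrt((-6.0)^2 + (4.4)^2) = 7.4404
  seg4 = sqrt((8.8)^2 + (-3.3)^2) = 9.3984
  seg5 = sqrt((-6.8)^2 + (-1.4)^2) = 6.9426
Total = 34.9229


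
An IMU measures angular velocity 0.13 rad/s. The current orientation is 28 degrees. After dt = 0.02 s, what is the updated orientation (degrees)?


delta_theta = w * dt = 0.13 * 0.02 = 0.0026 rad
= 0.149 deg
theta_new = 28 + 0.149 = 28.149 deg


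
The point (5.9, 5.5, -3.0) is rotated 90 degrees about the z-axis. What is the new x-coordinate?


Rotation about z-axis: x' = x*cos(theta) - y*sin(theta)
= 5.9 * 0.0 - 5.5 * 1.0
= -5.5


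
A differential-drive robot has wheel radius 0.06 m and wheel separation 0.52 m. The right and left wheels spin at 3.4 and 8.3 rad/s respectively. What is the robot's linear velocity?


vR = r*wR = 0.06*3.4 = 0.204 m/s
vL = r*wL = 0.06*8.3 = 0.498 m/s
v = (vR+vL)/2 = 0.351 m/s
omega = (vR-vL)/L = -0.5654 rad/s
linear velocity = 0.351 m/s


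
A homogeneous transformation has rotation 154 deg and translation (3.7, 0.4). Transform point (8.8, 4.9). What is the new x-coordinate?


x' = cos(theta)*px - sin(theta)*py + tx
= -0.8988*8.8 - 0.4384*4.9 + 3.7
= -6.3574


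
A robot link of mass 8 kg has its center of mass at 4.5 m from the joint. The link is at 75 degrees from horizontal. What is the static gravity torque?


tau = m*g*L*cos(angle)
= 8 * 9.81 * 4.5 * cos(75 deg)
= 8 * 9.81 * 4.5 * 0.2588
= 91.4045 Nm


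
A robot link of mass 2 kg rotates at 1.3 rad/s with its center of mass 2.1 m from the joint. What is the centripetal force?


F = m * omega^2 * r
= 2 * 1.3^2 * 2.1
= 2 * 1.69 * 2.1
= 7.098 N


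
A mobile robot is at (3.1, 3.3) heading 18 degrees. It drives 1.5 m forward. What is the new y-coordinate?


y_new = y0 + d*sin(theta)
= 3.3 + 1.5*sin(18)
= 3.3 + 0.4635
= 3.7635


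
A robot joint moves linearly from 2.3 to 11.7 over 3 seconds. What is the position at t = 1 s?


s = t/T = 1/3 = 0.3333
p(t) = p0 + (pf-p0)*s
= 2.3 + (11.7 - 2.3) * 0.3333
= 5.4333


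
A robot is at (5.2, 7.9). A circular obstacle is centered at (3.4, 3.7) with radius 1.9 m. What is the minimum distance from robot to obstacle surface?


center_dist = sqrt((5.2-3.4)^2 + (7.9-3.7)^2)
= sqrt(3.24 + 17.64)
= 4.5695
min_dist = center_dist - radius = 4.5695 - 1.9 = 2.6695 m


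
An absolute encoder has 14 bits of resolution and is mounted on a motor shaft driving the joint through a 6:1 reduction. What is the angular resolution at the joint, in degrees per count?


counts = 2^14 = 16384
effective counts at joint = 16384 * 6 = 98304
resolution = 360 / 98304
= 0.0037 deg/count


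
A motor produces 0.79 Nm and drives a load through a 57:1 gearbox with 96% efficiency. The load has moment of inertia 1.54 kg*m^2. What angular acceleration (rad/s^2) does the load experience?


tau_out = tau_motor * N * eta
= 0.79 * 57 * 0.96 = 43.2288 Nm
alpha = tau_out / I = 43.2288 / 1.54
= 28.0706 rad/s^2


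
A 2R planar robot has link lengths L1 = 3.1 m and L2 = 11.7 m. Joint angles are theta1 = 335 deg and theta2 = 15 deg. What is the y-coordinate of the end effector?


Convert angles to radians: theta1 = 5.8469, theta2 = 0.2618
y = L1*sin(theta1) + L2*sin(theta1+theta2)
y = -1.3101 + -2.0317
y = -3.3418


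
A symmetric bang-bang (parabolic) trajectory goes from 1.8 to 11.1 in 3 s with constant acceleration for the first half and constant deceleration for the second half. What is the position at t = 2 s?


Symmetric rest-to-rest: each phase covers (pf-p0)/2 in time T/2. 0.5*a*(T/2)^2 = (pf-p0)/2 => a = 4*(pf-p0)/T^2
a = 4*(11.1-1.8)/3^2 = 4.1333
t = 2 is in the deceleration phase (t > T/2).
p = pf - 0.5*a*(T-t)^2 = 11.1 - 0.5*4.1333*1^2
= 9.0333


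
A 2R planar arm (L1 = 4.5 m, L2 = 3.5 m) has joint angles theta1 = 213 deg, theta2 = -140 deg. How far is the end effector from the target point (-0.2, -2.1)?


End effector via forward kinematics:
x = L1*cos(t1) + L2*cos(t1+t2) = -2.7507
y = L1*sin(t1) + L2*sin(t1+t2) = 0.8962
Distance to target:
d = sqrt((-0.2 - -2.7507)^2 + (-2.1 - 0.8962)^2)
= sqrt(6.5062 + 8.9772)
= 3.9349 m


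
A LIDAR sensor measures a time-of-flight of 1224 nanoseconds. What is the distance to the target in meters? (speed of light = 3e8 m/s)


tof = 1224 ns = 1.224e-06 s
dist = c * tof / 2
= 3e8 * 1.224e-06 / 2
= 183.6 m


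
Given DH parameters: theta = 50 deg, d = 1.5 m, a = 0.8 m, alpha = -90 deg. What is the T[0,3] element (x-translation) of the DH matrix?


T[0,3] = a * cos(theta)
= 0.8 * cos(50 deg)
= 0.8 * 0.6428
= 0.5142


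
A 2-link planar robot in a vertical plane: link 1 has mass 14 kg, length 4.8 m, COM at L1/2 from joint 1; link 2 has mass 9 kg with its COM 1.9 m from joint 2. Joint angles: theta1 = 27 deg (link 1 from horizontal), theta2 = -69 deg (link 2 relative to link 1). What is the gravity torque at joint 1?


Horizontal distance from joint 1 to link-1 COM:
  x_c1 = (L1/2)*cos(t1) = 2.4 * 0.891 = 2.1384 m
Horizontal distance from joint 1 to link-2 COM:
  x_c2 = L1*cos(t1) + Lc2*cos(t1+t2)
       = 4.8*0.891 + 1.9*0.7431 = 5.6888 m
tau1 = m1*g*x_c1 + m2*g*x_c2
     = 14*9.81*2.1384 + 9*9.81*5.6888
     = 293.69 + 502.2647
     = 795.9547 Nm


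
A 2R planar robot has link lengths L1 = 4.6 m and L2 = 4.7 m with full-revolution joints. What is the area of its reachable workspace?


r_max = L1 + L2 = 9.3 m
r_min = |L1 - L2| = 0.1 m
Area = pi*(r_max^2 - r_min^2)
= pi*(86.49 - 0.01)
= pi * 86.48
= 271.6849 m^2


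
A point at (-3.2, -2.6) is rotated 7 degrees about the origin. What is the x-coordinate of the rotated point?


x' = x*cos(theta) - y*sin(theta)
cos(7 deg) = 0.9925, sin(7 deg) = 0.1219
x' = -3.2 * 0.9925 - -2.6 * 0.1219
= -3.1761 - -0.3169
= -2.8593


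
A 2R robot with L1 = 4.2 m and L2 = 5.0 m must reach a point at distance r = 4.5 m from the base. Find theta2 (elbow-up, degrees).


cos(theta2) = (r^2 - L1^2 - L2^2) / (2*L1*L2)
cos(theta2) = (20.25 - 17.64 - 25.0) / 42.0
cos(theta2) = -0.533095
theta2 = 122.2148 degrees


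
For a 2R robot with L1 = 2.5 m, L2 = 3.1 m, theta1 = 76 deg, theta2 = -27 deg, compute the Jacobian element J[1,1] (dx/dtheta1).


J[1,1] = -L1*sin(t1) - L2*sin(t1+t2)
= -2.5*sin(76) - 3.1*sin(49)
= -4.7653


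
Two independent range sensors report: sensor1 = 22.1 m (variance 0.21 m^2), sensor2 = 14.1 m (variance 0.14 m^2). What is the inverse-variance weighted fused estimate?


w1 = (1/var1) / (1/var1 + 1/var2)
   = 4.7619 / (4.7619 + 7.1429) = 0.4
w2 = 1 - w1 = 0.6
fused = w1*s1 + w2*s2 = 8.84 + 8.46
= 17.3 m


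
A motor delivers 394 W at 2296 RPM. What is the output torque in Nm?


omega = 2296 * 2*pi/60 = 240.4366 rad/s
tau = P / omega = 394 / 240.4366
= 1.6387 Nm


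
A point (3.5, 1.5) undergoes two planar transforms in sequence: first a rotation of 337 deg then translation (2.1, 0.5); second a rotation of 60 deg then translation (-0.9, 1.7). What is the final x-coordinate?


After transform 1:
x1 = cos(337)*3.5 - sin(337)*1.5 + 2.1 = 5.9079
y1 = sin(337)*3.5 + cos(337)*1.5 + 0.5 = 0.5132
After transform 2:
x2 = cos(60)*5.9079 - sin(60)*0.5132 + -0.9
= 1.6095


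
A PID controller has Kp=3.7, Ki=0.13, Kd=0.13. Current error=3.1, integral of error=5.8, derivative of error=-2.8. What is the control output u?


u = Kp*e + Ki*int(e) + Kd*de/dt
= 3.7*3.1 + 0.13*5.8 + 0.13*(-2.8)
= 11.47 + 0.754 + -0.364
= 11.86


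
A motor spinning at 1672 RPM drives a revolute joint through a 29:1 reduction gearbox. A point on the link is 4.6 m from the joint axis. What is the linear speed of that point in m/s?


omega_motor = 1672 * 2*pi/60 = 175.0914 rad/s
omega_joint = omega_motor / 29 = 6.0376 rad/s
v = omega_joint * r = 6.0376 * 4.6
= 27.7731 m/s


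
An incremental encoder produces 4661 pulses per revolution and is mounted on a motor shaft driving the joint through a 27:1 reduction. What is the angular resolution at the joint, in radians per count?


counts per rev = 4661
effective counts at joint = 4661 * 27 = 125847
resolution = 2*pi / 125847
= 4.9927e-05 rad/count


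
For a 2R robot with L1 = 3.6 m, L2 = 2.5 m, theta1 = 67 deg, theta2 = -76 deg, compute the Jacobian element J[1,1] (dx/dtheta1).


J[1,1] = -L1*sin(t1) - L2*sin(t1+t2)
= -3.6*sin(67) - 2.5*sin(-9)
= -2.9227


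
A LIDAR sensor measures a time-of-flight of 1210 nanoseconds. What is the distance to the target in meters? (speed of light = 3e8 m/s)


tof = 1210 ns = 1.21e-06 s
dist = c * tof / 2
= 3e8 * 1.21e-06 / 2
= 181.5 m


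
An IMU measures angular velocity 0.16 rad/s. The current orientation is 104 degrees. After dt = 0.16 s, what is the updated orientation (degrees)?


delta_theta = w * dt = 0.16 * 0.16 = 0.0256 rad
= 1.4668 deg
theta_new = 104 + 1.4668 = 105.4668 deg


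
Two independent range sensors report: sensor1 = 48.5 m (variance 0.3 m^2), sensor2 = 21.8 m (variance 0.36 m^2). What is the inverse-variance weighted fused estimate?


w1 = (1/var1) / (1/var1 + 1/var2)
   = 3.3333 / (3.3333 + 2.7778) = 0.5455
w2 = 1 - w1 = 0.4545
fused = w1*s1 + w2*s2 = 26.4545 + 9.9091
= 36.3636 m


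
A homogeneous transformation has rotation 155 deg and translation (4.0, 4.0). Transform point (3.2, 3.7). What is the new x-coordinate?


x' = cos(theta)*px - sin(theta)*py + tx
= -0.9063*3.2 - 0.4226*3.7 + 4.0
= -0.4639


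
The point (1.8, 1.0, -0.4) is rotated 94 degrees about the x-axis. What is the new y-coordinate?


Rotation about x-axis: y' = y*cos(theta) - z*sin(theta)
= 1.0 * -0.0698 - -0.4 * 0.9976
= 0.3293


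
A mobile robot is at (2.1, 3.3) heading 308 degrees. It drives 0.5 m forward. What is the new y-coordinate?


y_new = y0 + d*sin(theta)
= 3.3 + 0.5*sin(308)
= 3.3 + -0.394
= 2.906


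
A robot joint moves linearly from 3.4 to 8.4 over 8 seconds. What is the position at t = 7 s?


s = t/T = 7/8 = 0.875
p(t) = p0 + (pf-p0)*s
= 3.4 + (8.4 - 3.4) * 0.875
= 7.775


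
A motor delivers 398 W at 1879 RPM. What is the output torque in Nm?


omega = 1879 * 2*pi/60 = 196.7684 rad/s
tau = P / omega = 398 / 196.7684
= 2.0227 Nm


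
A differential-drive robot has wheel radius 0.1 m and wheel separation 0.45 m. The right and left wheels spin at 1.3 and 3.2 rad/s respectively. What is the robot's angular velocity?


vR = r*wR = 0.1*1.3 = 0.13 m/s
vL = r*wL = 0.1*3.2 = 0.32 m/s
v = (vR+vL)/2 = 0.225 m/s
omega = (vR-vL)/L = -0.4222 rad/s
angular velocity = -0.4222 rad/s


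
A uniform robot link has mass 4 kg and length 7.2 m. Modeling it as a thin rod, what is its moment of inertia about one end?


I = (1/3) * m * L^2
= (1/3) * 4 * 7.2^2
= 0.333333 * 4 * 51.84
= 69.12 kg*m^2


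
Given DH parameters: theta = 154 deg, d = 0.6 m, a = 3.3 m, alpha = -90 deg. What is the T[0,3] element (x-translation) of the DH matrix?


T[0,3] = a * cos(theta)
= 3.3 * cos(154 deg)
= 3.3 * -0.8988
= -2.966


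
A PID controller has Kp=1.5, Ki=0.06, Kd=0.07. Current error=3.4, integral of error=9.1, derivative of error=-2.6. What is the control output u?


u = Kp*e + Ki*int(e) + Kd*de/dt
= 1.5*3.4 + 0.06*9.1 + 0.07*(-2.6)
= 5.1 + 0.546 + -0.182
= 5.464


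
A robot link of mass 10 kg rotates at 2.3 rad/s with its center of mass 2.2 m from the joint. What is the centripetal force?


F = m * omega^2 * r
= 10 * 2.3^2 * 2.2
= 10 * 5.29 * 2.2
= 116.38 N


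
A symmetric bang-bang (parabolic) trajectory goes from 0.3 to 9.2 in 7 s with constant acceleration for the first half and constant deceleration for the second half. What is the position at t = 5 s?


Symmetric rest-to-rest: each phase covers (pf-p0)/2 in time T/2. 0.5*a*(T/2)^2 = (pf-p0)/2 => a = 4*(pf-p0)/T^2
a = 4*(9.2-0.3)/7^2 = 0.7265
t = 5 is in the deceleration phase (t > T/2).
p = pf - 0.5*a*(T-t)^2 = 9.2 - 0.5*0.7265*2^2
= 7.7469


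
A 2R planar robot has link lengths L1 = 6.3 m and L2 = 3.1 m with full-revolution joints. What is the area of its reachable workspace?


r_max = L1 + L2 = 9.4 m
r_min = |L1 - L2| = 3.2 m
Area = pi*(r_max^2 - r_min^2)
= pi*(88.36 - 10.24)
= pi * 78.12
= 245.4212 m^2


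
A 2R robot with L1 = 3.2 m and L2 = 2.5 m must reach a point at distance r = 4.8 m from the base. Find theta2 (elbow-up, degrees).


cos(theta2) = (r^2 - L1^2 - L2^2) / (2*L1*L2)
cos(theta2) = (23.04 - 10.24 - 6.25) / 16.0
cos(theta2) = 0.409375
theta2 = 65.8344 degrees


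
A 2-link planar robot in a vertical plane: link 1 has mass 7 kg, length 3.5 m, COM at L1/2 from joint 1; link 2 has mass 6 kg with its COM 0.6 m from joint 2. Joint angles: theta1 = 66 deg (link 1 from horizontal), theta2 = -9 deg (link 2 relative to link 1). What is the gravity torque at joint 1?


Horizontal distance from joint 1 to link-1 COM:
  x_c1 = (L1/2)*cos(t1) = 1.75 * 0.4067 = 0.7118 m
Horizontal distance from joint 1 to link-2 COM:
  x_c2 = L1*cos(t1) + Lc2*cos(t1+t2)
       = 3.5*0.4067 + 0.6*0.5446 = 1.7504 m
tau1 = m1*g*x_c1 + m2*g*x_c2
     = 7*9.81*0.7118 + 6*9.81*1.7504
     = 48.8786 + 103.0263
     = 151.9048 Nm


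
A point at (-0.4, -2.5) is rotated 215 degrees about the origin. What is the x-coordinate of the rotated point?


x' = x*cos(theta) - y*sin(theta)
cos(215 deg) = -0.8192, sin(215 deg) = -0.5736
x' = -0.4 * -0.8192 - -2.5 * -0.5736
= 0.3277 - 1.4339
= -1.1063


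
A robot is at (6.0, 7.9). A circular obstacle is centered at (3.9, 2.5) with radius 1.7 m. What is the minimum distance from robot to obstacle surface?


center_dist = sqrt((6.0-3.9)^2 + (7.9-2.5)^2)
= sqrt(4.41 + 29.16)
= 5.794
min_dist = center_dist - radius = 5.794 - 1.7 = 4.094 m


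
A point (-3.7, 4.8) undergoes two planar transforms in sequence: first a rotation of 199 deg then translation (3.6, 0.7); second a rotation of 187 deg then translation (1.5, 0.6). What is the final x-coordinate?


After transform 1:
x1 = cos(199)*-3.7 - sin(199)*4.8 + 3.6 = 8.6611
y1 = sin(199)*-3.7 + cos(199)*4.8 + 0.7 = -2.6339
After transform 2:
x2 = cos(187)*8.6611 - sin(187)*-2.6339 + 1.5
= -7.4176


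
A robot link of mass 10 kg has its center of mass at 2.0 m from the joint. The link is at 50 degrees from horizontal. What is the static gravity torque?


tau = m*g*L*cos(angle)
= 10 * 9.81 * 2.0 * cos(50 deg)
= 10 * 9.81 * 2.0 * 0.6428
= 126.1149 Nm


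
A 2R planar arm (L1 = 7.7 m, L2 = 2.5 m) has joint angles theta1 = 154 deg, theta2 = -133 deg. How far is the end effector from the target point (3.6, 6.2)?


End effector via forward kinematics:
x = L1*cos(t1) + L2*cos(t1+t2) = -4.5868
y = L1*sin(t1) + L2*sin(t1+t2) = 4.2714
Distance to target:
d = sqrt((3.6 - -4.5868)^2 + (6.2 - 4.2714)^2)
= sqrt(67.0231 + 3.7196)
= 8.4109 m


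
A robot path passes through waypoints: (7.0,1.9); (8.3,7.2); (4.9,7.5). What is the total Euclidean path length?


Segment lengths:
  seg1 = sqrt((1.3)^2 + (5.3)^2) = 5.4571
  seg2 = sqrt((-3.4)^2 + (0.3)^2) = 3.4132
Total = 8.8703


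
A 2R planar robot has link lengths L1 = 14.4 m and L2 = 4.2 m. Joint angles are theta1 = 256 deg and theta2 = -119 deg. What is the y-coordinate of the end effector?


Convert angles to radians: theta1 = 4.468, theta2 = -2.0769
y = L1*sin(theta1) + L2*sin(theta1+theta2)
y = -13.9723 + 2.8644
y = -11.1079


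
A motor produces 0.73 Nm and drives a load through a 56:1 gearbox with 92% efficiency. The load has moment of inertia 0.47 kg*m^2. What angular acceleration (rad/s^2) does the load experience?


tau_out = tau_motor * N * eta
= 0.73 * 56 * 0.92 = 37.6096 Nm
alpha = tau_out / I = 37.6096 / 0.47
= 80.0204 rad/s^2


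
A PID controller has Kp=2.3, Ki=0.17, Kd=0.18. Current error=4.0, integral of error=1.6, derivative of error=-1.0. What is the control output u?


u = Kp*e + Ki*int(e) + Kd*de/dt
= 2.3*4.0 + 0.17*1.6 + 0.18*(-1.0)
= 9.2 + 0.272 + -0.18
= 9.292


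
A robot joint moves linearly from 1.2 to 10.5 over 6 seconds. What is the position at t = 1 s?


s = t/T = 1/6 = 0.1667
p(t) = p0 + (pf-p0)*s
= 1.2 + (10.5 - 1.2) * 0.1667
= 2.75


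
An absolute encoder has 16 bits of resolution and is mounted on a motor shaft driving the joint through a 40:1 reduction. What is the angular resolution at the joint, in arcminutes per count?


counts = 2^16 = 65536
effective counts at joint = 65536 * 40 = 2621440
resolution = 360*60 / 2621440
= 0.0082 arcmin/count


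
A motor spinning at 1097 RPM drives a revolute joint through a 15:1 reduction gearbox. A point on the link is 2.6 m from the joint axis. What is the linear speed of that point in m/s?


omega_motor = 1097 * 2*pi/60 = 114.8776 rad/s
omega_joint = omega_motor / 15 = 7.6585 rad/s
v = omega_joint * r = 7.6585 * 2.6
= 19.9121 m/s


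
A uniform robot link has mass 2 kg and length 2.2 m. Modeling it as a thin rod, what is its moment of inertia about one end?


I = (1/3) * m * L^2
= (1/3) * 2 * 2.2^2
= 0.333333 * 2 * 4.84
= 3.2267 kg*m^2


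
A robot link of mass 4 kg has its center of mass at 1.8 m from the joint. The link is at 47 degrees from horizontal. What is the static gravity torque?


tau = m*g*L*cos(angle)
= 4 * 9.81 * 1.8 * cos(47 deg)
= 4 * 9.81 * 1.8 * 0.682
= 48.1709 Nm


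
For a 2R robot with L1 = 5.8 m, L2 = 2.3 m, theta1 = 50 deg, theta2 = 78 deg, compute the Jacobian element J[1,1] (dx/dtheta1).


J[1,1] = -L1*sin(t1) - L2*sin(t1+t2)
= -5.8*sin(50) - 2.3*sin(128)
= -6.2555


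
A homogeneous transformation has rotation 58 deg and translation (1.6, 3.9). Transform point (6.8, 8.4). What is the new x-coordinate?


x' = cos(theta)*px - sin(theta)*py + tx
= 0.5299*6.8 - 0.848*8.4 + 1.6
= -1.9202


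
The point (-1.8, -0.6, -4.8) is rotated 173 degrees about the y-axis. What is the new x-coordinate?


Rotation about y-axis: x' = x*cos(theta) + z*sin(theta)
= -1.8 * -0.9925 + -4.8 * 0.1219
= 1.2016


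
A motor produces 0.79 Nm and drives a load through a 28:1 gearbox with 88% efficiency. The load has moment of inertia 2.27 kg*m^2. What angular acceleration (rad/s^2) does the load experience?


tau_out = tau_motor * N * eta
= 0.79 * 28 * 0.88 = 19.4656 Nm
alpha = tau_out / I = 19.4656 / 2.27
= 8.5752 rad/s^2


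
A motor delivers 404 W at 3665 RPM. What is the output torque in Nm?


omega = 3665 * 2*pi/60 = 383.7979 rad/s
tau = P / omega = 404 / 383.7979
= 1.0526 Nm


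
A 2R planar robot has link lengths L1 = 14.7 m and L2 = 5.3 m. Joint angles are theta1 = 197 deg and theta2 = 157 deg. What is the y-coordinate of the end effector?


Convert angles to radians: theta1 = 3.4383, theta2 = 2.7402
y = L1*sin(theta1) + L2*sin(theta1+theta2)
y = -4.2979 + -0.554
y = -4.8519


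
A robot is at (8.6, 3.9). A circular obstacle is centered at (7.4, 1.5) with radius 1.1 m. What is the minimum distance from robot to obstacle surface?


center_dist = sqrt((8.6-7.4)^2 + (3.9-1.5)^2)
= sqrt(1.44 + 5.76)
= 2.6833
min_dist = center_dist - radius = 2.6833 - 1.1 = 1.5833 m


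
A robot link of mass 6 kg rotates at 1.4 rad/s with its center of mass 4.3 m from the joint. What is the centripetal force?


F = m * omega^2 * r
= 6 * 1.4^2 * 4.3
= 6 * 1.96 * 4.3
= 50.568 N


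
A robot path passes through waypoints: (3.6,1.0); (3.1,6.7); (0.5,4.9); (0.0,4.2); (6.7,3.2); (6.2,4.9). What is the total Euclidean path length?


Segment lengths:
  seg1 = sqrt((-0.5)^2 + (5.7)^2) = 5.7219
  seg2 = sqrt((-2.6)^2 + (-1.8)^2) = 3.1623
  seg3 = sqrt((-0.5)^2 + (-0.7)^2) = 0.8602
  seg4 = sqrt((6.7)^2 + (-1.0)^2) = 6.7742
  seg5 = sqrt((-0.5)^2 + (1.7)^2) = 1.772
Total = 18.2906


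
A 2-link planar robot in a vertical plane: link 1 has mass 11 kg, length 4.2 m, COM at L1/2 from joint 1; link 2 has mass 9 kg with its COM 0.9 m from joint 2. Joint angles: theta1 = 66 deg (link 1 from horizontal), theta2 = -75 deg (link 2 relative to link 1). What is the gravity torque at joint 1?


Horizontal distance from joint 1 to link-1 COM:
  x_c1 = (L1/2)*cos(t1) = 2.1 * 0.4067 = 0.8541 m
Horizontal distance from joint 1 to link-2 COM:
  x_c2 = L1*cos(t1) + Lc2*cos(t1+t2)
       = 4.2*0.4067 + 0.9*0.9877 = 2.5972 m
tau1 = m1*g*x_c1 + m2*g*x_c2
     = 11*9.81*0.8541 + 9*9.81*2.5972
     = 92.171 + 229.308
     = 321.479 Nm


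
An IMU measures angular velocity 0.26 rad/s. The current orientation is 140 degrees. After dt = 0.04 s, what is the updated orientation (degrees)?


delta_theta = w * dt = 0.26 * 0.04 = 0.0104 rad
= 0.5959 deg
theta_new = 140 + 0.5959 = 140.5959 deg


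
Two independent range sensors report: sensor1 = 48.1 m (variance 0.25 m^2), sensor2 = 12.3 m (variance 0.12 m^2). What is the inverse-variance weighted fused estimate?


w1 = (1/var1) / (1/var1 + 1/var2)
   = 4.0 / (4.0 + 8.3333) = 0.3243
w2 = 1 - w1 = 0.6757
fused = w1*s1 + w2*s2 = 15.6 + 8.3108
= 23.9108 m


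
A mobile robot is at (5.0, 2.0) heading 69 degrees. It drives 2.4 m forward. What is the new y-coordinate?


y_new = y0 + d*sin(theta)
= 2.0 + 2.4*sin(69)
= 2.0 + 2.2406
= 4.2406


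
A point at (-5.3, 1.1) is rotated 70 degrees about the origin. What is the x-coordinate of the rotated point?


x' = x*cos(theta) - y*sin(theta)
cos(70 deg) = 0.342, sin(70 deg) = 0.9397
x' = -5.3 * 0.342 - 1.1 * 0.9397
= -1.8127 - 1.0337
= -2.8464


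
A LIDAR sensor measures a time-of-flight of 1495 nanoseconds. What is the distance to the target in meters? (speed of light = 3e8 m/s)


tof = 1495 ns = 1.495e-06 s
dist = c * tof / 2
= 3e8 * 1.495e-06 / 2
= 224.25 m


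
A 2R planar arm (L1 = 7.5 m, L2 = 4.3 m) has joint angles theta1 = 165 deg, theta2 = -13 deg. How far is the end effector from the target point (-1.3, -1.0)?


End effector via forward kinematics:
x = L1*cos(t1) + L2*cos(t1+t2) = -11.0411
y = L1*sin(t1) + L2*sin(t1+t2) = 3.9599
Distance to target:
d = sqrt((-1.3 - -11.0411)^2 + (-1.0 - 3.9599)^2)
= sqrt(94.8894 + 24.6003)
= 10.9311 m


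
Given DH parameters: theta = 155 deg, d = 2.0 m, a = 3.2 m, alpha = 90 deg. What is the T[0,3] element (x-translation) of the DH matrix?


T[0,3] = a * cos(theta)
= 3.2 * cos(155 deg)
= 3.2 * -0.9063
= -2.9002


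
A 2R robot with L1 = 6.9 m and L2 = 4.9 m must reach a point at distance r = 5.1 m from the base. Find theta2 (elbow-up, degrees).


cos(theta2) = (r^2 - L1^2 - L2^2) / (2*L1*L2)
cos(theta2) = (26.01 - 47.61 - 24.01) / 67.62
cos(theta2) = -0.674505
theta2 = 132.4157 degrees


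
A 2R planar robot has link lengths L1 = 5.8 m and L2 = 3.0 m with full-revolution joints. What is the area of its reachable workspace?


r_max = L1 + L2 = 8.8 m
r_min = |L1 - L2| = 2.8 m
Area = pi*(r_max^2 - r_min^2)
= pi*(77.44 - 7.84)
= pi * 69.6
= 218.6548 m^2


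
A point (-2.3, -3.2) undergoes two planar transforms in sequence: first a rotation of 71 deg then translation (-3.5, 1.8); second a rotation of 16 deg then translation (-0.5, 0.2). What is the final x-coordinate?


After transform 1:
x1 = cos(71)*-2.3 - sin(71)*-3.2 + -3.5 = -1.2231
y1 = sin(71)*-2.3 + cos(71)*-3.2 + 1.8 = -1.4165
After transform 2:
x2 = cos(16)*-1.2231 - sin(16)*-1.4165 + -0.5
= -1.2853


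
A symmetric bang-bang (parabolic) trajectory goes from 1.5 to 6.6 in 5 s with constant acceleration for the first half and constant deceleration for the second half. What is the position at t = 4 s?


Symmetric rest-to-rest: each phase covers (pf-p0)/2 in time T/2. 0.5*a*(T/2)^2 = (pf-p0)/2 => a = 4*(pf-p0)/T^2
a = 4*(6.6-1.5)/5^2 = 0.816
t = 4 is in the deceleration phase (t > T/2).
p = pf - 0.5*a*(T-t)^2 = 6.6 - 0.5*0.816*1^2
= 6.192


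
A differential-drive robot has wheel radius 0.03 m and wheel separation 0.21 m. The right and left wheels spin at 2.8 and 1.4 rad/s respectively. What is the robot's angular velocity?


vR = r*wR = 0.03*2.8 = 0.084 m/s
vL = r*wL = 0.03*1.4 = 0.042 m/s
v = (vR+vL)/2 = 0.063 m/s
omega = (vR-vL)/L = 0.2 rad/s
angular velocity = 0.2 rad/s


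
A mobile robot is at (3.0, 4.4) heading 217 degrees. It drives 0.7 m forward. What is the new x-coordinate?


x_new = x0 + d*cos(theta)
= 3.0 + 0.7*cos(217)
= 3.0 + -0.559
= 2.441


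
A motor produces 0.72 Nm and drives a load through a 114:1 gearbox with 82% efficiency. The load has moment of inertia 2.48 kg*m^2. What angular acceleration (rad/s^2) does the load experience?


tau_out = tau_motor * N * eta
= 0.72 * 114 * 0.82 = 67.3056 Nm
alpha = tau_out / I = 67.3056 / 2.48
= 27.1394 rad/s^2


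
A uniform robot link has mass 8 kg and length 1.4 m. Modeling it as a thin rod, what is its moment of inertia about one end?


I = (1/3) * m * L^2
= (1/3) * 8 * 1.4^2
= 0.333333 * 8 * 1.96
= 5.2267 kg*m^2


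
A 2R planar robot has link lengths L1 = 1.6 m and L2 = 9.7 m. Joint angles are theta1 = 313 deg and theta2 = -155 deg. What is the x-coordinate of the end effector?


Convert angles to radians: theta1 = 5.4629, theta2 = -2.7053
x = L1*cos(theta1) + L2*cos(theta1+theta2)
x = 1.0912 + -8.9937
x = -7.9025


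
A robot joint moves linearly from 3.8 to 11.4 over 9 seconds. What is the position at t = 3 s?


s = t/T = 3/9 = 0.3333
p(t) = p0 + (pf-p0)*s
= 3.8 + (11.4 - 3.8) * 0.3333
= 6.3333


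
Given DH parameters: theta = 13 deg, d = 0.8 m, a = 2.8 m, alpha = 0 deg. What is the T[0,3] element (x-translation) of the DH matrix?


T[0,3] = a * cos(theta)
= 2.8 * cos(13 deg)
= 2.8 * 0.9744
= 2.7282


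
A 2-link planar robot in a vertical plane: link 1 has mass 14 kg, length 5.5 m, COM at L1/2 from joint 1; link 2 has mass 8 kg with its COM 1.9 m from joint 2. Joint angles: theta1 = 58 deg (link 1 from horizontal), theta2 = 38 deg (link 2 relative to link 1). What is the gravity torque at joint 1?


Horizontal distance from joint 1 to link-1 COM:
  x_c1 = (L1/2)*cos(t1) = 2.75 * 0.5299 = 1.4573 m
Horizontal distance from joint 1 to link-2 COM:
  x_c2 = L1*cos(t1) + Lc2*cos(t1+t2)
       = 5.5*0.5299 + 1.9*-0.1045 = 2.716 m
tau1 = m1*g*x_c1 + m2*g*x_c2
     = 14*9.81*1.4573 + 8*9.81*2.716
     = 200.1426 + 213.1479
     = 413.2905 Nm


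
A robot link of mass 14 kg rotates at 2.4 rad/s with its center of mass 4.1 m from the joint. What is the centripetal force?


F = m * omega^2 * r
= 14 * 2.4^2 * 4.1
= 14 * 5.76 * 4.1
= 330.624 N


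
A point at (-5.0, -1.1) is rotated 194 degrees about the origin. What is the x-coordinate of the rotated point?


x' = x*cos(theta) - y*sin(theta)
cos(194 deg) = -0.9703, sin(194 deg) = -0.2419
x' = -5.0 * -0.9703 - -1.1 * -0.2419
= 4.8515 - 0.2661
= 4.5854


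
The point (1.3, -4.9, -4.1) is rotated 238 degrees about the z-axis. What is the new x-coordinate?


Rotation about z-axis: x' = x*cos(theta) - y*sin(theta)
= 1.3 * -0.5299 - -4.9 * -0.848
= -4.8443


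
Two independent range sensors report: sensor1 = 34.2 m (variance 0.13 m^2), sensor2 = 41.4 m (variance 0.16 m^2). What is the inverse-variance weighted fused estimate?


w1 = (1/var1) / (1/var1 + 1/var2)
   = 7.6923 / (7.6923 + 6.25) = 0.5517
w2 = 1 - w1 = 0.4483
fused = w1*s1 + w2*s2 = 18.869 + 18.5586
= 37.4276 m


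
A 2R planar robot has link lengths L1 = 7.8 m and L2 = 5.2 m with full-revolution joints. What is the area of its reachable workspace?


r_max = L1 + L2 = 13.0 m
r_min = |L1 - L2| = 2.6 m
Area = pi*(r_max^2 - r_min^2)
= pi*(169.0 - 6.76)
= pi * 162.24
= 509.692 m^2
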